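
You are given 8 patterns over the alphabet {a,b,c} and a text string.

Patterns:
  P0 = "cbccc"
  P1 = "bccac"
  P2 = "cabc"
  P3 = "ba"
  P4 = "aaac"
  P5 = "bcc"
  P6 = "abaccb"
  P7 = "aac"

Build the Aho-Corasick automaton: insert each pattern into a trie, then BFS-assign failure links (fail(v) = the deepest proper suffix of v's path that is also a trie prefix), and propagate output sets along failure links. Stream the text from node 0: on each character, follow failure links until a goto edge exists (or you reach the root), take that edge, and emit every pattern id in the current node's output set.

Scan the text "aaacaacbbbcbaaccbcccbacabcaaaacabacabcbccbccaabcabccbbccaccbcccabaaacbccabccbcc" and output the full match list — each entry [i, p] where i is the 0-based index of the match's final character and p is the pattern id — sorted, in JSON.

Build:
Trie (insert patterns):
  n0 'ε': a→15 b→6 c→1
  n1 'c': a→11 b→2
  n2 'cb': c→3
  n3 'cbc': c→4
  n4 'cbcc': c→5
  n5 'cbccc': ·  ←P0
  n6 'b': a→14 c→7
  n7 'bc': c→8
  n8 'bcc': a→9  ←P5
  n9 'bcca': c→10
  n10 'bccac': ·  ←P1
  n11 'ca': b→12
  n12 'cab': c→13
  n13 'cabc': ·  ←P2
  n14 'ba': ·  ←P3
  n15 'a': a→16 b→19
  n16 'aa': a→17 c→24
  n17 'aaa': c→18
  n18 'aaac': ·  ←P4
  n19 'ab': a→20
  n20 'aba': c→21
  n21 'abac': c→22
  n22 'abacc': b→23
  n23 'abaccb': ·  ←P6
  n24 'aac': ·  ←P7

BFS fail/out derivation:
  n1('c'): parent n0 fail=0; on 'c' 0 → fail=0;  out ∅∪∅=∅
  n6('b'): parent n0 fail=0; on 'b' 0 → fail=0;  out ∅∪∅=∅
  n15('a'): parent n0 fail=0; on 'a' 0 → fail=0;  out ∅∪∅=∅
  n2('cb'): parent n1 fail=0; on 'b' 0 → fail=6;  out ∅∪∅=∅
  n7('bc'): parent n6 fail=0; on 'c' 0 → fail=1;  out ∅∪∅=∅
  n11('ca'): parent n1 fail=0; on 'a' 0 → fail=15;  out ∅∪∅=∅
  n14('ba'): parent n6 fail=0; on 'a' 0 → fail=15;  out {3}∪∅={3}
  n16('aa'): parent n15 fail=0; on 'a' 0 → fail=15;  out ∅∪∅=∅
  n19('ab'): parent n15 fail=0; on 'b' 0 → fail=6;  out ∅∪∅=∅
  n3('cbc'): parent n2 fail=6; on 'c' 6 → fail=7;  out ∅∪∅=∅
  n8('bcc'): parent n7 fail=1; on 'c' 1→0 → fail=1;  out {5}∪∅={5}
  n12('cab'): parent n11 fail=15; on 'b' 15 → fail=19;  out ∅∪∅=∅
  n17('aaa'): parent n16 fail=15; on 'a' 15 → fail=16;  out ∅∪∅=∅
  n20('aba'): parent n19 fail=6; on 'a' 6 → fail=14;  out ∅∪{3}={3}
  n24('aac'): parent n16 fail=15; on 'c' 15→0 → fail=1;  out {7}∪∅={7}
  n4('cbcc'): parent n3 fail=7; on 'c' 7 → fail=8;  out ∅∪{5}={5}
  n9('bcca'): parent n8 fail=1; on 'a' 1 → fail=11;  out ∅∪∅=∅
  n13('cabc'): parent n12 fail=19; on 'c' 19→6 → fail=7;  out {2}∪∅={2}
  n18('aaac'): parent n17 fail=16; on 'c' 16 → fail=24;  out {4}∪{7}={4,7}
  n21('abac'): parent n20 fail=14; on 'c' 14→15→0 → fail=1;  out ∅∪∅=∅
  n5('cbccc'): parent n4 fail=8; on 'c' 8→1→0 → fail=1;  out {0}∪∅={0}
  n10('bccac'): parent n9 fail=11; on 'c' 11→15→0 → fail=1;  out {1}∪∅={1}
  n22('abacc'): parent n21 fail=1; on 'c' 1→0 → fail=1;  out ∅∪∅=∅
  n23('abaccb'): parent n22 fail=1; on 'b' 1 → fail=2;  out {6}∪∅={6}

Text stream:
[0] read 'a'  n0⇒n15
[1] read 'a'  n15⇒n16
[2] read 'a'  n16⇒n17
[3] read 'c'  n17⇒n18  → match P4@[0:3],P7@[1:3]
[4] read 'a'  n18⇒n11 ·f
[5] read 'a'  n11⇒n16 ·f
[6] read 'c'  n16⇒n24  → match P7@[4:6]
[7] read 'b'  n24⇒n2 ·f
[8] read 'b'  n2⇒n6 ·f
[9] read 'b'  n6⇒n6 ·f
[10] read 'c'  n6⇒n7
[11] read 'b'  n7⇒n2 ·f
[12] read 'a'  n2⇒n14 ·f  → match P3@[11:12]
[13] read 'a'  n14⇒n16 ·f
[14] read 'c'  n16⇒n24  → match P7@[12:14]
[15] read 'c'  n24⇒n1 ·f
[16] read 'b'  n1⇒n2
[17] read 'c'  n2⇒n3
[18] read 'c'  n3⇒n4  → match P5@[16:18]
[19] read 'c'  n4⇒n5  → match P0@[15:19]
[20] read 'b'  n5⇒n2 ·f
[21] read 'a'  n2⇒n14 ·f  → match P3@[20:21]
[22] read 'c'  n14⇒n1 ·f
[23] read 'a'  n1⇒n11
[24] read 'b'  n11⇒n12
[25] read 'c'  n12⇒n13  → match P2@[22:25]
[26] read 'a'  n13⇒n11 ·f
[27] read 'a'  n11⇒n16 ·f
[28] read 'a'  n16⇒n17
[29] read 'a'  n17⇒n17 ·f
[30] read 'c'  n17⇒n18  → match P4@[27:30],P7@[28:30]
[31] read 'a'  n18⇒n11 ·f
[32] read 'b'  n11⇒n12
[33] read 'a'  n12⇒n20 ·f  → match P3@[32:33]
[34] read 'c'  n20⇒n21
[35] read 'a'  n21⇒n11 ·f
[36] read 'b'  n11⇒n12
[37] read 'c'  n12⇒n13  → match P2@[34:37]
[38] read 'b'  n13⇒n2 ·f
[39] read 'c'  n2⇒n3
[40] read 'c'  n3⇒n4  → match P5@[38:40]
[41] read 'b'  n4⇒n2 ·f
[42] read 'c'  n2⇒n3
[43] read 'c'  n3⇒n4  → match P5@[41:43]
[44] read 'a'  n4⇒n9 ·f
[45] read 'a'  n9⇒n16 ·f
[46] read 'b'  n16⇒n19 ·f
[47] read 'c'  n19⇒n7 ·f
[48] read 'a'  n7⇒n11 ·f
[49] read 'b'  n11⇒n12
[50] read 'c'  n12⇒n13  → match P2@[47:50]
[51] read 'c'  n13⇒n8 ·f  → match P5@[49:51]
[52] read 'b'  n8⇒n2 ·f
[53] read 'b'  n2⇒n6 ·f
[54] read 'c'  n6⇒n7
[55] read 'c'  n7⇒n8  → match P5@[53:55]
[56] read 'a'  n8⇒n9
[57] read 'c'  n9⇒n10  → match P1@[53:57]
[58] read 'c'  n10⇒n1 ·f
[59] read 'b'  n1⇒n2
[60] read 'c'  n2⇒n3
[61] read 'c'  n3⇒n4  → match P5@[59:61]
[62] read 'c'  n4⇒n5  → match P0@[58:62]
[63] read 'a'  n5⇒n11 ·f
[64] read 'b'  n11⇒n12
[65] read 'a'  n12⇒n20 ·f  → match P3@[64:65]
[66] read 'a'  n20⇒n16 ·f
[67] read 'a'  n16⇒n17
[68] read 'c'  n17⇒n18  → match P4@[65:68],P7@[66:68]
[69] read 'b'  n18⇒n2 ·f
[70] read 'c'  n2⇒n3
[71] read 'c'  n3⇒n4  → match P5@[69:71]
[72] read 'a'  n4⇒n9 ·f
[73] read 'b'  n9⇒n12 ·f
[74] read 'c'  n12⇒n13  → match P2@[71:74]
[75] read 'c'  n13⇒n8 ·f  → match P5@[73:75]
[76] read 'b'  n8⇒n2 ·f
[77] read 'c'  n2⇒n3
[78] read 'c'  n3⇒n4  → match P5@[76:78]

All matches (sorted): [[3,4],[3,7],[6,7],[12,3],[14,7],[18,5],[19,0],[21,3],[25,2],[30,4],[30,7],[33,3],[37,2],[40,5],[43,5],[50,2],[51,5],[55,5],[57,1],[61,5],[62,0],[65,3],[68,4],[68,7],[71,5],[74,2],[75,5],[78,5]]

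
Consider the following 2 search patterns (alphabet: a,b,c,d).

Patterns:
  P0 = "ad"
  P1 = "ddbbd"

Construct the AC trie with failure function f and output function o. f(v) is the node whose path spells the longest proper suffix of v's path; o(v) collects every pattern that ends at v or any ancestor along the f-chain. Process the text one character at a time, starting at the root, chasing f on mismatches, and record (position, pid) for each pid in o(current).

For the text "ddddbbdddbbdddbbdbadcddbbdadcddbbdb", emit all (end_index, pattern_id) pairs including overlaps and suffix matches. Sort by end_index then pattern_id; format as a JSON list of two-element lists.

Build:
Trie nodes:
  n0 'ε': a→1 d→3
  n1 'a': d→2
  n2 'ad': ·  [P0 ends]
  n3 'd': d→4
  n4 'dd': b→5
  n5 'ddb': b→6
  n6 'ddbb': d→7
  n7 'ddbbd': ·  [P1 ends]

Failure links (BFS by depth):
  fail(1) 'a': from fail(0)=0 chase 'a': 0 ⇒ 0;  out=∅∪out(0)=∅
  fail(3) 'd': from fail(0)=0 chase 'd': 0 ⇒ 0;  out=∅∪out(0)=∅
  fail(2) 'ad': from fail(1)=0 chase 'd': 0 ⇒ 3;  out={0}∪out(3)={0}
  fail(4) 'dd': from fail(3)=0 chase 'd': 0 ⇒ 3;  out=∅∪out(3)=∅
  fail(5) 'ddb': from fail(4)=3 chase 'b': 3→0 ⇒ 0;  out=∅∪out(0)=∅
  fail(6) 'ddbb': from fail(5)=0 chase 'b': 0 ⇒ 0;  out=∅∪out(0)=∅
  fail(7) 'ddbbd': from fail(6)=0 chase 'd': 0 ⇒ 3;  out={1}∪out(3)={1}

Text stream:
[0] read 'd'  n0⇒n3
[1] read 'd'  n3⇒n4
[2] read 'd'  n4⇒n4 (fail-walked)
[3] read 'd'  n4⇒n4 (fail-walked)
[4] read 'b'  n4⇒n5
[5] read 'b'  n5⇒n6
[6] read 'd'  n6⇒n7  → match P1@[2:6]
[7] read 'd'  n7⇒n4 (fail-walked)
[8] read 'd'  n4⇒n4 (fail-walked)
[9] read 'b'  n4⇒n5
[10] read 'b'  n5⇒n6
[11] read 'd'  n6⇒n7  → match P1@[7:11]
[12] read 'd'  n7⇒n4 (fail-walked)
[13] read 'd'  n4⇒n4 (fail-walked)
[14] read 'b'  n4⇒n5
[15] read 'b'  n5⇒n6
[16] read 'd'  n6⇒n7  → match P1@[12:16]
[17] read 'b'  n7⇒n0 (fail-walked)
[18] read 'a'  n0⇒n1
[19] read 'd'  n1⇒n2  → match P0@[18:19]
[20] read 'c'  n2⇒n0 (fail-walked)
[21] read 'd'  n0⇒n3
[22] read 'd'  n3⇒n4
[23] read 'b'  n4⇒n5
[24] read 'b'  n5⇒n6
[25] read 'd'  n6⇒n7  → match P1@[21:25]
[26] read 'a'  n7⇒n1 (fail-walked)
[27] read 'd'  n1⇒n2  → match P0@[26:27]
[28] read 'c'  n2⇒n0 (fail-walked)
[29] read 'd'  n0⇒n3
[30] read 'd'  n3⇒n4
[31] read 'b'  n4⇒n5
[32] read 'b'  n5⇒n6
[33] read 'd'  n6⇒n7  → match P1@[29:33]
[34] read 'b'  n7⇒n0 (fail-walked)

Result: [[6,1],[11,1],[16,1],[19,0],[25,1],[27,0],[33,1]]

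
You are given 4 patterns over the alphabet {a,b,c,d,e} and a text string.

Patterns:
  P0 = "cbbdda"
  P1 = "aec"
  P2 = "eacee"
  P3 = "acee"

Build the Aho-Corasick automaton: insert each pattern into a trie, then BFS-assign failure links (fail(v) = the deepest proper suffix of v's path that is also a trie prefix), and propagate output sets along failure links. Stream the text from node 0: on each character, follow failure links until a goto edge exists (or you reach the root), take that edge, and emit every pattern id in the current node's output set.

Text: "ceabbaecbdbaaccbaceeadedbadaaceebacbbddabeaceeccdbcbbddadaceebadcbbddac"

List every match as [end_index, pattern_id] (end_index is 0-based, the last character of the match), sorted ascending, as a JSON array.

Construct AC machine:
Trie (insert patterns):
  n0 'ε': a→7 c→1 e→10
  n1 'c': b→2
  n2 'cb': b→3
  n3 'cbb': d→4
  n4 'cbbd': d→5
  n5 'cbbdd': a→6
  n6 'cbbdda': ·  [P0 ends]
  n7 'a': c→15 e→8
  n8 'ae': c→9
  n9 'aec': ·  [P1 ends]
  n10 'e': a→11
  n11 'ea': c→12
  n12 'eac': e→13
  n13 'eace': e→14
  n14 'eacee': ·  [P2 ends]
  n15 'ac': e→16
  n16 'ace': e→17
  n17 'acee': ·  [P3 ends]

BFS fail/out derivation:
  fail(1) 'c': from fail(0)=0 chase 'c': 0 ⇒ 0;  out=∅∪out(0)=∅
  fail(7) 'a': from fail(0)=0 chase 'a': 0 ⇒ 0;  out=∅∪out(0)=∅
  fail(10) 'e': from fail(0)=0 chase 'e': 0 ⇒ 0;  out=∅∪out(0)=∅
  fail(2) 'cb': from fail(1)=0 chase 'b': 0 ⇒ 0;  out=∅∪out(0)=∅
  fail(8) 'ae': from fail(7)=0 chase 'e': 0 ⇒ 10;  out=∅∪out(10)=∅
  fail(11) 'ea': from fail(10)=0 chase 'a': 0 ⇒ 7;  out=∅∪out(7)=∅
  fail(15) 'ac': from fail(7)=0 chase 'c': 0 ⇒ 1;  out=∅∪out(1)=∅
  fail(3) 'cbb': from fail(2)=0 chase 'b': 0 ⇒ 0;  out=∅∪out(0)=∅
  fail(9) 'aec': from fail(8)=10 chase 'c': 10→0 ⇒ 1;  out={1}∪out(1)={1}
  fail(12) 'eac': from fail(11)=7 chase 'c': 7 ⇒ 15;  out=∅∪out(15)=∅
  fail(16) 'ace': from fail(15)=1 chase 'e': 1→0 ⇒ 10;  out=∅∪out(10)=∅
  fail(4) 'cbbd': from fail(3)=0 chase 'd': 0 ⇒ 0;  out=∅∪out(0)=∅
  fail(13) 'eace': from fail(12)=15 chase 'e': 15 ⇒ 16;  out=∅∪out(16)=∅
  fail(17) 'acee': from fail(16)=10 chase 'e': 10→0 ⇒ 10;  out={3}∪out(10)={3}
  fail(5) 'cbbdd': from fail(4)=0 chase 'd': 0 ⇒ 0;  out=∅∪out(0)=∅
  fail(14) 'eacee': from fail(13)=16 chase 'e': 16 ⇒ 17;  out={2}∪out(17)={2,3}
  fail(6) 'cbbdda': from fail(5)=0 chase 'a': 0 ⇒ 7;  out={0}∪out(7)={0}

Text stream:
i=0 'c': node 0→1
i=1 'e': node 1→10 ·f
i=2 'a': node 10→11
i=3 'b': node 11→0 ·f
i=4 'b': node 0→0
i=5 'a': node 0→7
i=6 'e': node 7→8
i=7 'c': node 8→9  emit P1@[5:7]
i=8 'b': node 9→2 ·f
i=9 'd': node 2→0 ·f
i=10 'b': node 0→0
i=11 'a': node 0→7
i=12 'a': node 7→7 ·f
i=13 'c': node 7→15
i=14 'c': node 15→1 ·f
i=15 'b': node 1→2
i=16 'a': node 2→7 ·f
i=17 'c': node 7→15
i=18 'e': node 15→16
i=19 'e': node 16→17  emit P3@[16:19]
i=20 'a': node 17→11 ·f
i=21 'd': node 11→0 ·f
i=22 'e': node 0→10
i=23 'd': node 10→0 ·f
i=24 'b': node 0→0
i=25 'a': node 0→7
i=26 'd': node 7→0 ·f
i=27 'a': node 0→7
i=28 'a': node 7→7 ·f
i=29 'c': node 7→15
i=30 'e': node 15→16
i=31 'e': node 16→17  emit P3@[28:31]
i=32 'b': node 17→0 ·f
i=33 'a': node 0→7
i=34 'c': node 7→15
i=35 'b': node 15→2 ·f
i=36 'b': node 2→3
i=37 'd': node 3→4
i=38 'd': node 4→5
i=39 'a': node 5→6  emit P0@[34:39]
i=40 'b': node 6→0 ·f
i=41 'e': node 0→10
i=42 'a': node 10→11
i=43 'c': node 11→12
i=44 'e': node 12→13
i=45 'e': node 13→14  emit P2@[41:45],P3@[42:45]
i=46 'c': node 14→1 ·f
i=47 'c': node 1→1 ·f
i=48 'd': node 1→0 ·f
i=49 'b': node 0→0
i=50 'c': node 0→1
i=51 'b': node 1→2
i=52 'b': node 2→3
i=53 'd': node 3→4
i=54 'd': node 4→5
i=55 'a': node 5→6  emit P0@[50:55]
i=56 'd': node 6→0 ·f
i=57 'a': node 0→7
i=58 'c': node 7→15
i=59 'e': node 15→16
i=60 'e': node 16→17  emit P3@[57:60]
i=61 'b': node 17→0 ·f
i=62 'a': node 0→7
i=63 'd': node 7→0 ·f
i=64 'c': node 0→1
i=65 'b': node 1→2
i=66 'b': node 2→3
i=67 'd': node 3→4
i=68 'd': node 4→5
i=69 'a': node 5→6  emit P0@[64:69]
i=70 'c': node 6→15 ·f

Matches: [[7,1],[19,3],[31,3],[39,0],[45,2],[45,3],[55,0],[60,3],[69,0]]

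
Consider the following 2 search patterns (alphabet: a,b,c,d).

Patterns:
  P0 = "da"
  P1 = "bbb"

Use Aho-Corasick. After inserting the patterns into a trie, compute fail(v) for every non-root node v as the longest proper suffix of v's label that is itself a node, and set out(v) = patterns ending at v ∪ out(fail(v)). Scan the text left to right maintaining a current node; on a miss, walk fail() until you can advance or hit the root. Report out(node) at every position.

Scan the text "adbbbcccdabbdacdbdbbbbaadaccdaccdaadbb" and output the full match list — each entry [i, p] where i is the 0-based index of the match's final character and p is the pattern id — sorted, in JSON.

Build:
Trie nodes:
  0='ε' goto b→3 d→1
  1='d' goto a→2
  2='da' goto ·  [P0 ends]
  3='b' goto b→4
  4='bb' goto b→5
  5='bbb' goto ·  [P1 ends]

BFS fail/out derivation:
  fail(1) 'd': from fail(0)=0 chase 'd': 0 ⇒ 0;  out=∅∪out(0)=∅
  fail(3) 'b': from fail(0)=0 chase 'b': 0 ⇒ 0;  out=∅∪out(0)=∅
  fail(2) 'da': from fail(1)=0 chase 'a': 0 ⇒ 0;  out={0}∪out(0)={0}
  fail(4) 'bb': from fail(3)=0 chase 'b': 0 ⇒ 3;  out=∅∪out(3)=∅
  fail(5) 'bbb': from fail(4)=3 chase 'b': 3 ⇒ 4;  out={1}∪out(4)={1}

Scan:
i=0 'a': node 0→0
i=1 'd': node 0→1
i=2 'b': node 1→3 ·f
i=3 'b': node 3→4
i=4 'b': node 4→5  ** P1@[2:4]
i=5 'c': node 5→0 ·f
i=6 'c': node 0→0
i=7 'c': node 0→0
i=8 'd': node 0→1
i=9 'a': node 1→2  ** P0@[8:9]
i=10 'b': node 2→3 ·f
i=11 'b': node 3→4
i=12 'd': node 4→1 ·f
i=13 'a': node 1→2  ** P0@[12:13]
i=14 'c': node 2→0 ·f
i=15 'd': node 0→1
i=16 'b': node 1→3 ·f
i=17 'd': node 3→1 ·f
i=18 'b': node 1→3 ·f
i=19 'b': node 3→4
i=20 'b': node 4→5  ** P1@[18:20]
i=21 'b': node 5→5 ·f  ** P1@[19:21]
i=22 'a': node 5→0 ·f
i=23 'a': node 0→0
i=24 'd': node 0→1
i=25 'a': node 1→2  ** P0@[24:25]
i=26 'c': node 2→0 ·f
i=27 'c': node 0→0
i=28 'd': node 0→1
i=29 'a': node 1→2  ** P0@[28:29]
i=30 'c': node 2→0 ·f
i=31 'c': node 0→0
i=32 'd': node 0→1
i=33 'a': node 1→2  ** P0@[32:33]
i=34 'a': node 2→0 ·f
i=35 'd': node 0→1
i=36 'b': node 1→3 ·f
i=37 'b': node 3→4

Matches: [[4,1],[9,0],[13,0],[20,1],[21,1],[25,0],[29,0],[33,0]]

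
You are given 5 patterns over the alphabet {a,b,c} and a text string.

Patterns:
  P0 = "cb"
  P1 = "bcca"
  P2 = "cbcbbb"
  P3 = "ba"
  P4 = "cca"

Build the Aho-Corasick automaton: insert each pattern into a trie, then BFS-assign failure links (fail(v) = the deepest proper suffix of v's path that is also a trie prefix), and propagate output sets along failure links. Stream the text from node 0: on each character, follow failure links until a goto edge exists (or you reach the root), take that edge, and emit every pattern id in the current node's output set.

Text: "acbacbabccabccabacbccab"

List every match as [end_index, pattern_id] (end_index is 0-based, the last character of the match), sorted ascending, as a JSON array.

Construct AC machine:
Trie (insert patterns):
  n0 'ε': b→3 c→1
  n1 'c': b→2 c→12
  n2 'cb': c→7  ←P0
  n3 'b': a→11 c→4
  n4 'bc': c→5
  n5 'bcc': a→6
  n6 'bcca': ·  ←P1
  n7 'cbc': b→8
  n8 'cbcb': b→9
  n9 'cbcbb': b→10
  n10 'cbcbbb': ·  ←P2
  n11 'ba': ·  ←P3
  n12 'cc': a→13
  n13 'cca': ·  ←P4

BFS fail/out derivation:
  n1('c'): parent n0 fail=0; on 'c' 0 → fail=0;  out ∅∪∅=∅
  n3('b'): parent n0 fail=0; on 'b' 0 → fail=0;  out ∅∪∅=∅
  n2('cb'): parent n1 fail=0; on 'b' 0 → fail=3;  out {0}∪∅={0}
  n4('bc'): parent n3 fail=0; on 'c' 0 → fail=1;  out ∅∪∅=∅
  n11('ba'): parent n3 fail=0; on 'a' 0 → fail=0;  out {3}∪∅={3}
  n12('cc'): parent n1 fail=0; on 'c' 0 → fail=1;  out ∅∪∅=∅
  n5('bcc'): parent n4 fail=1; on 'c' 1 → fail=12;  out ∅∪∅=∅
  n7('cbc'): parent n2 fail=3; on 'c' 3 → fail=4;  out ∅∪∅=∅
  n13('cca'): parent n12 fail=1; on 'a' 1→0 → fail=0;  out {4}∪∅={4}
  n6('bcca'): parent n5 fail=12; on 'a' 12 → fail=13;  out {1}∪{4}={1,4}
  n8('cbcb'): parent n7 fail=4; on 'b' 4→1 → fail=2;  out ∅∪{0}={0}
  n9('cbcbb'): parent n8 fail=2; on 'b' 2→3→0 → fail=3;  out ∅∪∅=∅
  n10('cbcbbb'): parent n9 fail=3; on 'b' 3→0 → fail=3;  out {2}∪∅={2}

Text stream:
i=0 'a': node 0→0
i=1 'c': node 0→1
i=2 'b': node 1→2  → match P0@[1:2]
i=3 'a': node 2→11 (via fail)  → match P3@[2:3]
i=4 'c': node 11→1 (via fail)
i=5 'b': node 1→2  → match P0@[4:5]
i=6 'a': node 2→11 (via fail)  → match P3@[5:6]
i=7 'b': node 11→3 (via fail)
i=8 'c': node 3→4
i=9 'c': node 4→5
i=10 'a': node 5→6  → match P1@[7:10],P4@[8:10]
i=11 'b': node 6→3 (via fail)
i=12 'c': node 3→4
i=13 'c': node 4→5
i=14 'a': node 5→6  → match P1@[11:14],P4@[12:14]
i=15 'b': node 6→3 (via fail)
i=16 'a': node 3→11  → match P3@[15:16]
i=17 'c': node 11→1 (via fail)
i=18 'b': node 1→2  → match P0@[17:18]
i=19 'c': node 2→7
i=20 'c': node 7→5 (via fail)
i=21 'a': node 5→6  → match P1@[18:21],P4@[19:21]
i=22 'b': node 6→3 (via fail)

Result: [[2,0],[3,3],[5,0],[6,3],[10,1],[10,4],[14,1],[14,4],[16,3],[18,0],[21,1],[21,4]]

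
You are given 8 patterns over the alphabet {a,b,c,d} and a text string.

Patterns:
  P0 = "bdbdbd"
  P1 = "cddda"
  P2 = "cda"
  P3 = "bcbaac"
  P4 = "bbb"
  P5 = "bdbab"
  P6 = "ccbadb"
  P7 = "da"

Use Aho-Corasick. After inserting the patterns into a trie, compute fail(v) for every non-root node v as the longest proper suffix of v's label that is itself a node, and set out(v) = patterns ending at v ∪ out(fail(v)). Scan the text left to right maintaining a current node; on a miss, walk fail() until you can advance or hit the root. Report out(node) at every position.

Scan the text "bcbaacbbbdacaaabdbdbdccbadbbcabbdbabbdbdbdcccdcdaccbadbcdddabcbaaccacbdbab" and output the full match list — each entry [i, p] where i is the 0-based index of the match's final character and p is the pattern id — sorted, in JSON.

Build automaton:
Trie (insert patterns):
  0='ε' goto b→1 c→7 d→27
  1='b' goto b→18 c→13 d→2
  2='bd' goto b→3
  3='bdb' goto a→20 d→4
  4='bdbd' goto b→5
  5='bdbdb' goto d→6
  6='bdbdbd' goto ·  ←P0
  7='c' goto c→22 d→8
  8='cd' goto a→12 d→9
  9='cdd' goto d→10
  10='cddd' goto a→11
  11='cddda' goto ·  ←P1
  12='cda' goto ·  ←P2
  13='bc' goto b→14
  14='bcb' goto a→15
  15='bcba' goto a→16
  16='bcbaa' goto c→17
  17='bcbaac' goto ·  ←P3
  18='bb' goto b→19
  19='bbb' goto ·  ←P4
  20='bdba' goto b→21
  21='bdbab' goto ·  ←P5
  22='cc' goto b→23
  23='ccb' goto a→24
  24='ccba' goto d→25
  25='ccbad' goto b→26
  26='ccbadb' goto ·  ←P6
  27='d' goto a→28
  28='da' goto ·  ←P7

Failure links (BFS by depth):
  n1('b'): parent n0 fail=0; on 'b' 0 → fail=0;  out ∅∪∅=∅
  n7('c'): parent n0 fail=0; on 'c' 0 → fail=0;  out ∅∪∅=∅
  n27('d'): parent n0 fail=0; on 'd' 0 → fail=0;  out ∅∪∅=∅
  n2('bd'): parent n1 fail=0; on 'd' 0 → fail=27;  out ∅∪∅=∅
  n8('cd'): parent n7 fail=0; on 'd' 0 → fail=27;  out ∅∪∅=∅
  n13('bc'): parent n1 fail=0; on 'c' 0 → fail=7;  out ∅∪∅=∅
  n18('bb'): parent n1 fail=0; on 'b' 0 → fail=1;  out ∅∪∅=∅
  n22('cc'): parent n7 fail=0; on 'c' 0 → fail=7;  out ∅∪∅=∅
  n28('da'): parent n27 fail=0; on 'a' 0 → fail=0;  out {7}∪∅={7}
  n3('bdb'): parent n2 fail=27; on 'b' 27→0 → fail=1;  out ∅∪∅=∅
  n9('cdd'): parent n8 fail=27; on 'd' 27→0 → fail=27;  out ∅∪∅=∅
  n12('cda'): parent n8 fail=27; on 'a' 27 → fail=28;  out {2}∪{7}={2,7}
  n14('bcb'): parent n13 fail=7; on 'b' 7→0 → fail=1;  out ∅∪∅=∅
  n19('bbb'): parent n18 fail=1; on 'b' 1 → fail=18;  out {4}∪∅={4}
  n23('ccb'): parent n22 fail=7; on 'b' 7→0 → fail=1;  out ∅∪∅=∅
  n4('bdbd'): parent n3 fail=1; on 'd' 1 → fail=2;  out ∅∪∅=∅
  n10('cddd'): parent n9 fail=27; on 'd' 27→0 → fail=27;  out ∅∪∅=∅
  n15('bcba'): parent n14 fail=1; on 'a' 1→0 → fail=0;  out ∅∪∅=∅
  n20('bdba'): parent n3 fail=1; on 'a' 1→0 → fail=0;  out ∅∪∅=∅
  n24('ccba'): parent n23 fail=1; on 'a' 1→0 → fail=0;  out ∅∪∅=∅
  n5('bdbdb'): parent n4 fail=2; on 'b' 2 → fail=3;  out ∅∪∅=∅
  n11('cddda'): parent n10 fail=27; on 'a' 27 → fail=28;  out {1}∪{7}={1,7}
  n16('bcbaa'): parent n15 fail=0; on 'a' 0 → fail=0;  out ∅∪∅=∅
  n21('bdbab'): parent n20 fail=0; on 'b' 0 → fail=1;  out {5}∪∅={5}
  n25('ccbad'): parent n24 fail=0; on 'd' 0 → fail=27;  out ∅∪∅=∅
  n6('bdbdbd'): parent n5 fail=3; on 'd' 3 → fail=4;  out {0}∪∅={0}
  n17('bcbaac'): parent n16 fail=0; on 'c' 0 → fail=7;  out {3}∪∅={3}
  n26('ccbadb'): parent n25 fail=27; on 'b' 27→0 → fail=1;  out {6}∪∅={6}

Text stream:
[0] read 'b'  n0⇒n1
[1] read 'c'  n1⇒n13
[2] read 'b'  n13⇒n14
[3] read 'a'  n14⇒n15
[4] read 'a'  n15⇒n16
[5] read 'c'  n16⇒n17  → match P3@[0:5]
[6] read 'b'  n17⇒n1 (fail-walked)
[7] read 'b'  n1⇒n18
[8] read 'b'  n18⇒n19  → match P4@[6:8]
[9] read 'd'  n19⇒n2 (fail-walked)
[10] read 'a'  n2⇒n28 (fail-walked)  → match P7@[9:10]
[11] read 'c'  n28⇒n7 (fail-walked)
[12] read 'a'  n7⇒n0 (fail-walked)
[13] read 'a'  n0⇒n0
[14] read 'a'  n0⇒n0
[15] read 'b'  n0⇒n1
[16] read 'd'  n1⇒n2
[17] read 'b'  n2⇒n3
[18] read 'd'  n3⇒n4
[19] read 'b'  n4⇒n5
[20] read 'd'  n5⇒n6  → match P0@[15:20]
[21] read 'c'  n6⇒n7 (fail-walked)
[22] read 'c'  n7⇒n22
[23] read 'b'  n22⇒n23
[24] read 'a'  n23⇒n24
[25] read 'd'  n24⇒n25
[26] read 'b'  n25⇒n26  → match P6@[21:26]
[27] read 'b'  n26⇒n18 (fail-walked)
[28] read 'c'  n18⇒n13 (fail-walked)
[29] read 'a'  n13⇒n0 (fail-walked)
[30] read 'b'  n0⇒n1
[31] read 'b'  n1⇒n18
[32] read 'd'  n18⇒n2 (fail-walked)
[33] read 'b'  n2⇒n3
[34] read 'a'  n3⇒n20
[35] read 'b'  n20⇒n21  → match P5@[31:35]
[36] read 'b'  n21⇒n18 (fail-walked)
[37] read 'd'  n18⇒n2 (fail-walked)
[38] read 'b'  n2⇒n3
[39] read 'd'  n3⇒n4
[40] read 'b'  n4⇒n5
[41] read 'd'  n5⇒n6  → match P0@[36:41]
[42] read 'c'  n6⇒n7 (fail-walked)
[43] read 'c'  n7⇒n22
[44] read 'c'  n22⇒n22 (fail-walked)
[45] read 'd'  n22⇒n8 (fail-walked)
[46] read 'c'  n8⇒n7 (fail-walked)
[47] read 'd'  n7⇒n8
[48] read 'a'  n8⇒n12  → match P2@[46:48],P7@[47:48]
[49] read 'c'  n12⇒n7 (fail-walked)
[50] read 'c'  n7⇒n22
[51] read 'b'  n22⇒n23
[52] read 'a'  n23⇒n24
[53] read 'd'  n24⇒n25
[54] read 'b'  n25⇒n26  → match P6@[49:54]
[55] read 'c'  n26⇒n13 (fail-walked)
[56] read 'd'  n13⇒n8 (fail-walked)
[57] read 'd'  n8⇒n9
[58] read 'd'  n9⇒n10
[59] read 'a'  n10⇒n11  → match P1@[55:59],P7@[58:59]
[60] read 'b'  n11⇒n1 (fail-walked)
[61] read 'c'  n1⇒n13
[62] read 'b'  n13⇒n14
[63] read 'a'  n14⇒n15
[64] read 'a'  n15⇒n16
[65] read 'c'  n16⇒n17  → match P3@[60:65]
[66] read 'c'  n17⇒n22 (fail-walked)
[67] read 'a'  n22⇒n0 (fail-walked)
[68] read 'c'  n0⇒n7
[69] read 'b'  n7⇒n1 (fail-walked)
[70] read 'd'  n1⇒n2
[71] read 'b'  n2⇒n3
[72] read 'a'  n3⇒n20
[73] read 'b'  n20⇒n21  → match P5@[69:73]

Result: [[5,3],[8,4],[10,7],[20,0],[26,6],[35,5],[41,0],[48,2],[48,7],[54,6],[59,1],[59,7],[65,3],[73,5]]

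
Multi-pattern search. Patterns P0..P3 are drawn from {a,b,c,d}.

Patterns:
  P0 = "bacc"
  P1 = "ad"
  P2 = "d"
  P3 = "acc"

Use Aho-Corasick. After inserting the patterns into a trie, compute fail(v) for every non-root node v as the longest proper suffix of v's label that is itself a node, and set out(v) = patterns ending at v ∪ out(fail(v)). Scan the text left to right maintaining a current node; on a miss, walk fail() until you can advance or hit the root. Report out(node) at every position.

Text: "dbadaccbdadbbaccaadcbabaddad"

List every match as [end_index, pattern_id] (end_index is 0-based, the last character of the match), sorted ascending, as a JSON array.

Construct AC machine:
Trie (insert patterns):
  n0 'ε': a→5 b→1 d→7
  n1 'b': a→2
  n2 'ba': c→3
  n3 'bac': c→4
  n4 'bacc': ·  ←P0
  n5 'a': c→8 d→6
  n6 'ad': ·  ←P1
  n7 'd': ·  ←P2
  n8 'ac': c→9
  n9 'acc': ·  ←P3

Failure links (BFS by depth):
  n1('b'): parent n0 fail=0; on 'b' 0 → fail=0;  out ∅∪∅=∅
  n5('a'): parent n0 fail=0; on 'a' 0 → fail=0;  out ∅∪∅=∅
  n7('d'): parent n0 fail=0; on 'd' 0 → fail=0;  out {2}∪∅={2}
  n2('ba'): parent n1 fail=0; on 'a' 0 → fail=5;  out ∅∪∅=∅
  n6('ad'): parent n5 fail=0; on 'd' 0 → fail=7;  out {1}∪{2}={1,2}
  n8('ac'): parent n5 fail=0; on 'c' 0 → fail=0;  out ∅∪∅=∅
  n3('bac'): parent n2 fail=5; on 'c' 5 → fail=8;  out ∅∪∅=∅
  n9('acc'): parent n8 fail=0; on 'c' 0 → fail=0;  out {3}∪∅={3}
  n4('bacc'): parent n3 fail=8; on 'c' 8 → fail=9;  out {0}∪{3}={0,3}

Run:
i=0 'd': node 0→7  → match P2@[0:0]
i=1 'b': node 7→1 ·f
i=2 'a': node 1→2
i=3 'd': node 2→6 ·f  → match P1@[2:3],P2@[3:3]
i=4 'a': node 6→5 ·f
i=5 'c': node 5→8
i=6 'c': node 8→9  → match P3@[4:6]
i=7 'b': node 9→1 ·f
i=8 'd': node 1→7 ·f  → match P2@[8:8]
i=9 'a': node 7→5 ·f
i=10 'd': node 5→6  → match P1@[9:10],P2@[10:10]
i=11 'b': node 6→1 ·f
i=12 'b': node 1→1 ·f
i=13 'a': node 1→2
i=14 'c': node 2→3
i=15 'c': node 3→4  → match P0@[12:15],P3@[13:15]
i=16 'a': node 4→5 ·f
i=17 'a': node 5→5 ·f
i=18 'd': node 5→6  → match P1@[17:18],P2@[18:18]
i=19 'c': node 6→0 ·f
i=20 'b': node 0→1
i=21 'a': node 1→2
i=22 'b': node 2→1 ·f
i=23 'a': node 1→2
i=24 'd': node 2→6 ·f  → match P1@[23:24],P2@[24:24]
i=25 'd': node 6→7 ·f  → match P2@[25:25]
i=26 'a': node 7→5 ·f
i=27 'd': node 5→6  → match P1@[26:27],P2@[27:27]

Result: [[0,2],[3,1],[3,2],[6,3],[8,2],[10,1],[10,2],[15,0],[15,3],[18,1],[18,2],[24,1],[24,2],[25,2],[27,1],[27,2]]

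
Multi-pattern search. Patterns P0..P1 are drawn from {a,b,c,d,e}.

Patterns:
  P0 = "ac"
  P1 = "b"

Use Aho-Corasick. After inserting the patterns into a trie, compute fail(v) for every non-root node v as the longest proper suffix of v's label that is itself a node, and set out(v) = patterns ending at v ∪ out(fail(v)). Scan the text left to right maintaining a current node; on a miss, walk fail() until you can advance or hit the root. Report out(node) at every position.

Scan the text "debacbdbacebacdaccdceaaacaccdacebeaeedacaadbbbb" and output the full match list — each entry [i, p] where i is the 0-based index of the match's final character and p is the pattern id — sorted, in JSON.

Build automaton:
Trie nodes:
  n0 'ε': a→1 b→3
  n1 'a': c→2
  n2 'ac': ·  [P0 ends]
  n3 'b': ·  [P1 ends]

Failure links (BFS by depth):
  n1('a'): parent n0 fail=0; on 'a' 0 → fail=0;  out ∅∪∅=∅
  n3('b'): parent n0 fail=0; on 'b' 0 → fail=0;  out {1}∪∅={1}
  n2('ac'): parent n1 fail=0; on 'c' 0 → fail=0;  out {0}∪∅={0}

Text stream:
pos 0 'd': at 0
pos 1 'e': at 0
pos 2 'b': at 3  ** P1@[2:2]
pos 3 'a': at 1 (via fail)
pos 4 'c': at 2  ** P0@[3:4]
pos 5 'b': at 3 (via fail)  ** P1@[5:5]
pos 6 'd': at 0 (via fail)
pos 7 'b': at 3  ** P1@[7:7]
pos 8 'a': at 1 (via fail)
pos 9 'c': at 2  ** P0@[8:9]
pos 10 'e': at 0 (via fail)
pos 11 'b': at 3  ** P1@[11:11]
pos 12 'a': at 1 (via fail)
pos 13 'c': at 2  ** P0@[12:13]
pos 14 'd': at 0 (via fail)
pos 15 'a': at 1
pos 16 'c': at 2  ** P0@[15:16]
pos 17 'c': at 0 (via fail)
pos 18 'd': at 0
pos 19 'c': at 0
pos 20 'e': at 0
pos 21 'a': at 1
pos 22 'a': at 1 (via fail)
pos 23 'a': at 1 (via fail)
pos 24 'c': at 2  ** P0@[23:24]
pos 25 'a': at 1 (via fail)
pos 26 'c': at 2  ** P0@[25:26]
pos 27 'c': at 0 (via fail)
pos 28 'd': at 0
pos 29 'a': at 1
pos 30 'c': at 2  ** P0@[29:30]
pos 31 'e': at 0 (via fail)
pos 32 'b': at 3  ** P1@[32:32]
pos 33 'e': at 0 (via fail)
pos 34 'a': at 1
pos 35 'e': at 0 (via fail)
pos 36 'e': at 0
pos 37 'd': at 0
pos 38 'a': at 1
pos 39 'c': at 2  ** P0@[38:39]
pos 40 'a': at 1 (via fail)
pos 41 'a': at 1 (via fail)
pos 42 'd': at 0 (via fail)
pos 43 'b': at 3  ** P1@[43:43]
pos 44 'b': at 3 (via fail)  ** P1@[44:44]
pos 45 'b': at 3 (via fail)  ** P1@[45:45]
pos 46 'b': at 3 (via fail)  ** P1@[46:46]

Matches: [[2,1],[4,0],[5,1],[7,1],[9,0],[11,1],[13,0],[16,0],[24,0],[26,0],[30,0],[32,1],[39,0],[43,1],[44,1],[45,1],[46,1]]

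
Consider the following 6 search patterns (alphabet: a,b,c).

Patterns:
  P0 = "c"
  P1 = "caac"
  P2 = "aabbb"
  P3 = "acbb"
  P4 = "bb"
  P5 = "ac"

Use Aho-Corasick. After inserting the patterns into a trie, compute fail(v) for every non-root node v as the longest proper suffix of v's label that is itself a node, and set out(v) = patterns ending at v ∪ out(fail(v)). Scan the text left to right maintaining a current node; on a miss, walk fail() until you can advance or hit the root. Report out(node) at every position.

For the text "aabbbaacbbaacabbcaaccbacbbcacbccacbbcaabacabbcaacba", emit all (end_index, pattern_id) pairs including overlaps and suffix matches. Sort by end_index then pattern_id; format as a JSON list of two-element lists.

Build automaton:
Trie nodes:
  n0 'ε': a→5 b→13 c→1
  n1 'c': a→2  [P0 ends]
  n2 'ca': a→3
  n3 'caa': c→4
  n4 'caac': ·  [P1 ends]
  n5 'a': a→6 c→10
  n6 'aa': b→7
  n7 'aab': b→8
  n8 'aabb': b→9
  n9 'aabbb': ·  [P2 ends]
  n10 'ac': b→11  [P5 ends]
  n11 'acb': b→12
  n12 'acbb': ·  [P3 ends]
  n13 'b': b→14
  n14 'bb': ·  [P4 ends]

BFS fail/out derivation:
  n1('c'): parent n0 fail=0; on 'c' 0 → fail=0;  out {0}∪∅={0}
  n5('a'): parent n0 fail=0; on 'a' 0 → fail=0;  out ∅∪∅=∅
  n13('b'): parent n0 fail=0; on 'b' 0 → fail=0;  out ∅∪∅=∅
  n2('ca'): parent n1 fail=0; on 'a' 0 → fail=5;  out ∅∪∅=∅
  n6('aa'): parent n5 fail=0; on 'a' 0 → fail=5;  out ∅∪∅=∅
  n10('ac'): parent n5 fail=0; on 'c' 0 → fail=1;  out {5}∪{0}={0,5}
  n14('bb'): parent n13 fail=0; on 'b' 0 → fail=13;  out {4}∪∅={4}
  n3('caa'): parent n2 fail=5; on 'a' 5 → fail=6;  out ∅∪∅=∅
  n7('aab'): parent n6 fail=5; on 'b' 5→0 → fail=13;  out ∅∪∅=∅
  n11('acb'): parent n10 fail=1; on 'b' 1→0 → fail=13;  out ∅∪∅=∅
  n4('caac'): parent n3 fail=6; on 'c' 6→5 → fail=10;  out {1}∪{0,5}={0,1,5}
  n8('aabb'): parent n7 fail=13; on 'b' 13 → fail=14;  out ∅∪{4}={4}
  n12('acbb'): parent n11 fail=13; on 'b' 13 → fail=14;  out {3}∪{4}={3,4}
  n9('aabbb'): parent n8 fail=14; on 'b' 14→13 → fail=14;  out {2}∪{4}={2,4}

Text stream:
[0] read 'a'  n0⇒n5
[1] read 'a'  n5⇒n6
[2] read 'b'  n6⇒n7
[3] read 'b'  n7⇒n8  → match P4@[2:3]
[4] read 'b'  n8⇒n9  → match P2@[0:4],P4@[3:4]
[5] read 'a'  n9⇒n5 (via fail)
[6] read 'a'  n5⇒n6
[7] read 'c'  n6⇒n10 (via fail)  → match P0@[7:7],P5@[6:7]
[8] read 'b'  n10⇒n11
[9] read 'b'  n11⇒n12  → match P3@[6:9],P4@[8:9]
[10] read 'a'  n12⇒n5 (via fail)
[11] read 'a'  n5⇒n6
[12] read 'c'  n6⇒n10 (via fail)  → match P0@[12:12],P5@[11:12]
[13] read 'a'  n10⇒n2 (via fail)
[14] read 'b'  n2⇒n13 (via fail)
[15] read 'b'  n13⇒n14  → match P4@[14:15]
[16] read 'c'  n14⇒n1 (via fail)  → match P0@[16:16]
[17] read 'a'  n1⇒n2
[18] read 'a'  n2⇒n3
[19] read 'c'  n3⇒n4  → match P0@[19:19],P1@[16:19],P5@[18:19]
[20] read 'c'  n4⇒n1 (via fail)  → match P0@[20:20]
[21] read 'b'  n1⇒n13 (via fail)
[22] read 'a'  n13⇒n5 (via fail)
[23] read 'c'  n5⇒n10  → match P0@[23:23],P5@[22:23]
[24] read 'b'  n10⇒n11
[25] read 'b'  n11⇒n12  → match P3@[22:25],P4@[24:25]
[26] read 'c'  n12⇒n1 (via fail)  → match P0@[26:26]
[27] read 'a'  n1⇒n2
[28] read 'c'  n2⇒n10 (via fail)  → match P0@[28:28],P5@[27:28]
[29] read 'b'  n10⇒n11
[30] read 'c'  n11⇒n1 (via fail)  → match P0@[30:30]
[31] read 'c'  n1⇒n1 (via fail)  → match P0@[31:31]
[32] read 'a'  n1⇒n2
[33] read 'c'  n2⇒n10 (via fail)  → match P0@[33:33],P5@[32:33]
[34] read 'b'  n10⇒n11
[35] read 'b'  n11⇒n12  → match P3@[32:35],P4@[34:35]
[36] read 'c'  n12⇒n1 (via fail)  → match P0@[36:36]
[37] read 'a'  n1⇒n2
[38] read 'a'  n2⇒n3
[39] read 'b'  n3⇒n7 (via fail)
[40] read 'a'  n7⇒n5 (via fail)
[41] read 'c'  n5⇒n10  → match P0@[41:41],P5@[40:41]
[42] read 'a'  n10⇒n2 (via fail)
[43] read 'b'  n2⇒n13 (via fail)
[44] read 'b'  n13⇒n14  → match P4@[43:44]
[45] read 'c'  n14⇒n1 (via fail)  → match P0@[45:45]
[46] read 'a'  n1⇒n2
[47] read 'a'  n2⇒n3
[48] read 'c'  n3⇒n4  → match P0@[48:48],P1@[45:48],P5@[47:48]
[49] read 'b'  n4⇒n11 (via fail)
[50] read 'a'  n11⇒n5 (via fail)

All matches (sorted): [[3,4],[4,2],[4,4],[7,0],[7,5],[9,3],[9,4],[12,0],[12,5],[15,4],[16,0],[19,0],[19,1],[19,5],[20,0],[23,0],[23,5],[25,3],[25,4],[26,0],[28,0],[28,5],[30,0],[31,0],[33,0],[33,5],[35,3],[35,4],[36,0],[41,0],[41,5],[44,4],[45,0],[48,0],[48,1],[48,5]]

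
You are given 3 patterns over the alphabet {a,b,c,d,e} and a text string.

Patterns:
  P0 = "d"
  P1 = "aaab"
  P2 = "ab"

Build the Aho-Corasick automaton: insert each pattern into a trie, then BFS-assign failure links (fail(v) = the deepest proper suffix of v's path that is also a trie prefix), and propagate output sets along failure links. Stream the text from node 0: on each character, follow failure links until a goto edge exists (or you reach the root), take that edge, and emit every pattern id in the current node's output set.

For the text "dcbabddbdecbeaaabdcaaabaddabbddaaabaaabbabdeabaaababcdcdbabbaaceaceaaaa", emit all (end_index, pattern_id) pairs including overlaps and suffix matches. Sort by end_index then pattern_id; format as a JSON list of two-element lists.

Build automaton:
Trie nodes:
  n0 'ε': a→2 d→1
  n1 'd': ·  ←P0
  n2 'a': a→3 b→6
  n3 'aa': a→4
  n4 'aaa': b→5
  n5 'aaab': ·  ←P1
  n6 'ab': ·  ←P2

BFS fail/out derivation:
  n1('d'): parent n0 fail=0; on 'd' 0 → fail=0;  out {0}∪∅={0}
  n2('a'): parent n0 fail=0; on 'a' 0 → fail=0;  out ∅∪∅=∅
  n3('aa'): parent n2 fail=0; on 'a' 0 → fail=2;  out ∅∪∅=∅
  n6('ab'): parent n2 fail=0; on 'b' 0 → fail=0;  out {2}∪∅={2}
  n4('aaa'): parent n3 fail=2; on 'a' 2 → fail=3;  out ∅∪∅=∅
  n5('aaab'): parent n4 fail=3; on 'b' 3→2 → fail=6;  out {1}∪{2}={1,2}

Text stream:
[0] read 'd'  n0⇒n1  ** P0@[0:0]
[1] read 'c'  n1⇒n0 (via fail)
[2] read 'b'  n0⇒n0
[3] read 'a'  n0⇒n2
[4] read 'b'  n2⇒n6  ** P2@[3:4]
[5] read 'd'  n6⇒n1 (via fail)  ** P0@[5:5]
[6] read 'd'  n1⇒n1 (via fail)  ** P0@[6:6]
[7] read 'b'  n1⇒n0 (via fail)
[8] read 'd'  n0⇒n1  ** P0@[8:8]
[9] read 'e'  n1⇒n0 (via fail)
[10] read 'c'  n0⇒n0
[11] read 'b'  n0⇒n0
[12] read 'e'  n0⇒n0
[13] read 'a'  n0⇒n2
[14] read 'a'  n2⇒n3
[15] read 'a'  n3⇒n4
[16] read 'b'  n4⇒n5  ** P1@[13:16],P2@[15:16]
[17] read 'd'  n5⇒n1 (via fail)  ** P0@[17:17]
[18] read 'c'  n1⇒n0 (via fail)
[19] read 'a'  n0⇒n2
[20] read 'a'  n2⇒n3
[21] read 'a'  n3⇒n4
[22] read 'b'  n4⇒n5  ** P1@[19:22],P2@[21:22]
[23] read 'a'  n5⇒n2 (via fail)
[24] read 'd'  n2⇒n1 (via fail)  ** P0@[24:24]
[25] read 'd'  n1⇒n1 (via fail)  ** P0@[25:25]
[26] read 'a'  n1⇒n2 (via fail)
[27] read 'b'  n2⇒n6  ** P2@[26:27]
[28] read 'b'  n6⇒n0 (via fail)
[29] read 'd'  n0⇒n1  ** P0@[29:29]
[30] read 'd'  n1⇒n1 (via fail)  ** P0@[30:30]
[31] read 'a'  n1⇒n2 (via fail)
[32] read 'a'  n2⇒n3
[33] read 'a'  n3⇒n4
[34] read 'b'  n4⇒n5  ** P1@[31:34],P2@[33:34]
[35] read 'a'  n5⇒n2 (via fail)
[36] read 'a'  n2⇒n3
[37] read 'a'  n3⇒n4
[38] read 'b'  n4⇒n5  ** P1@[35:38],P2@[37:38]
[39] read 'b'  n5⇒n0 (via fail)
[40] read 'a'  n0⇒n2
[41] read 'b'  n2⇒n6  ** P2@[40:41]
[42] read 'd'  n6⇒n1 (via fail)  ** P0@[42:42]
[43] read 'e'  n1⇒n0 (via fail)
[44] read 'a'  n0⇒n2
[45] read 'b'  n2⇒n6  ** P2@[44:45]
[46] read 'a'  n6⇒n2 (via fail)
[47] read 'a'  n2⇒n3
[48] read 'a'  n3⇒n4
[49] read 'b'  n4⇒n5  ** P1@[46:49],P2@[48:49]
[50] read 'a'  n5⇒n2 (via fail)
[51] read 'b'  n2⇒n6  ** P2@[50:51]
[52] read 'c'  n6⇒n0 (via fail)
[53] read 'd'  n0⇒n1  ** P0@[53:53]
[54] read 'c'  n1⇒n0 (via fail)
[55] read 'd'  n0⇒n1  ** P0@[55:55]
[56] read 'b'  n1⇒n0 (via fail)
[57] read 'a'  n0⇒n2
[58] read 'b'  n2⇒n6  ** P2@[57:58]
[59] read 'b'  n6⇒n0 (via fail)
[60] read 'a'  n0⇒n2
[61] read 'a'  n2⇒n3
[62] read 'c'  n3⇒n0 (via fail)
[63] read 'e'  n0⇒n0
[64] read 'a'  n0⇒n2
[65] read 'c'  n2⇒n0 (via fail)
[66] read 'e'  n0⇒n0
[67] read 'a'  n0⇒n2
[68] read 'a'  n2⇒n3
[69] read 'a'  n3⇒n4
[70] read 'a'  n4⇒n4 (via fail)

All matches (sorted): [[0,0],[4,2],[5,0],[6,0],[8,0],[16,1],[16,2],[17,0],[22,1],[22,2],[24,0],[25,0],[27,2],[29,0],[30,0],[34,1],[34,2],[38,1],[38,2],[41,2],[42,0],[45,2],[49,1],[49,2],[51,2],[53,0],[55,0],[58,2]]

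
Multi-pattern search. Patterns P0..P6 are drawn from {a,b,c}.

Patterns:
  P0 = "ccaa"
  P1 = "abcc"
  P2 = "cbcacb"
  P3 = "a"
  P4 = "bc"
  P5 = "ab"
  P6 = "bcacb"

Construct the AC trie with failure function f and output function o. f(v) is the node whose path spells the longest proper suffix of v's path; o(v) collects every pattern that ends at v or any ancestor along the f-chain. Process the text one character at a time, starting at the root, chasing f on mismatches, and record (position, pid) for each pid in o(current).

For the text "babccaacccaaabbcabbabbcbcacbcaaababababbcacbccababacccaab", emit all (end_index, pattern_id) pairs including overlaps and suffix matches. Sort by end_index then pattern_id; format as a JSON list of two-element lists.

Build automaton:
Trie (insert patterns):
  0='ε' goto a→5 b→14 c→1
  1='c' goto b→9 c→2
  2='cc' goto a→3
  3='cca' goto a→4
  4='ccaa' goto ·  [P0 ends]
  5='a' goto b→6  [P3 ends]
  6='ab' goto c→7  [P5 ends]
  7='abc' goto c→8
  8='abcc' goto ·  [P1 ends]
  9='cb' goto c→10
  10='cbc' goto a→11
  11='cbca' goto c→12
  12='cbcac' goto b→13
  13='cbcacb' goto ·  [P2 ends]
  14='b' goto c→15
  15='bc' goto a→16  [P4 ends]
  16='bca' goto c→17
  17='bcac' goto b→18
  18='bcacb' goto ·  [P6 ends]

BFS fail/out derivation:
  n1('c'): parent n0 fail=0; on 'c' 0 → fail=0;  out ∅∪∅=∅
  n5('a'): parent n0 fail=0; on 'a' 0 → fail=0;  out {3}∪∅={3}
  n14('b'): parent n0 fail=0; on 'b' 0 → fail=0;  out ∅∪∅=∅
  n2('cc'): parent n1 fail=0; on 'c' 0 → fail=1;  out ∅∪∅=∅
  n6('ab'): parent n5 fail=0; on 'b' 0 → fail=14;  out {5}∪∅={5}
  n9('cb'): parent n1 fail=0; on 'b' 0 → fail=14;  out ∅∪∅=∅
  n15('bc'): parent n14 fail=0; on 'c' 0 → fail=1;  out {4}∪∅={4}
  n3('cca'): parent n2 fail=1; on 'a' 1→0 → fail=5;  out ∅∪{3}={3}
  n7('abc'): parent n6 fail=14; on 'c' 14 → fail=15;  out ∅∪{4}={4}
  n10('cbc'): parent n9 fail=14; on 'c' 14 → fail=15;  out ∅∪{4}={4}
  n16('bca'): parent n15 fail=1; on 'a' 1→0 → fail=5;  out ∅∪{3}={3}
  n4('ccaa'): parent n3 fail=5; on 'a' 5→0 → fail=5;  out {0}∪{3}={0,3}
  n8('abcc'): parent n7 fail=15; on 'c' 15→1 → fail=2;  out {1}∪∅={1}
  n11('cbca'): parent n10 fail=15; on 'a' 15 → fail=16;  out ∅∪{3}={3}
  n17('bcac'): parent n16 fail=5; on 'c' 5→0 → fail=1;  out ∅∪∅=∅
  n12('cbcac'): parent n11 fail=16; on 'c' 16 → fail=17;  out ∅∪∅=∅
  n18('bcacb'): parent n17 fail=1; on 'b' 1 → fail=9;  out {6}∪∅={6}
  n13('cbcacb'): parent n12 fail=17; on 'b' 17 → fail=18;  out {2}∪{6}={2,6}

Scan:
[0] read 'b'  n0⇒n14
[1] read 'a'  n14⇒n5 ·f  emit P3@[1:1]
[2] read 'b'  n5⇒n6  emit P5@[1:2]
[3] read 'c'  n6⇒n7  emit P4@[2:3]
[4] read 'c'  n7⇒n8  emit P1@[1:4]
[5] read 'a'  n8⇒n3 ·f  emit P3@[5:5]
[6] read 'a'  n3⇒n4  emit P0@[3:6],P3@[6:6]
[7] read 'c'  n4⇒n1 ·f
[8] read 'c'  n1⇒n2
[9] read 'c'  n2⇒n2 ·f
[10] read 'a'  n2⇒n3  emit P3@[10:10]
[11] read 'a'  n3⇒n4  emit P0@[8:11],P3@[11:11]
[12] read 'a'  n4⇒n5 ·f  emit P3@[12:12]
[13] read 'b'  n5⇒n6  emit P5@[12:13]
[14] read 'b'  n6⇒n14 ·f
[15] read 'c'  n14⇒n15  emit P4@[14:15]
[16] read 'a'  n15⇒n16  emit P3@[16:16]
[17] read 'b'  n16⇒n6 ·f  emit P5@[16:17]
[18] read 'b'  n6⇒n14 ·f
[19] read 'a'  n14⇒n5 ·f  emit P3@[19:19]
[20] read 'b'  n5⇒n6  emit P5@[19:20]
[21] read 'b'  n6⇒n14 ·f
[22] read 'c'  n14⇒n15  emit P4@[21:22]
[23] read 'b'  n15⇒n9 ·f
[24] read 'c'  n9⇒n10  emit P4@[23:24]
[25] read 'a'  n10⇒n11  emit P3@[25:25]
[26] read 'c'  n11⇒n12
[27] read 'b'  n12⇒n13  emit P2@[22:27],P6@[23:27]
[28] read 'c'  n13⇒n10 ·f  emit P4@[27:28]
[29] read 'a'  n10⇒n11  emit P3@[29:29]
[30] read 'a'  n11⇒n5 ·f  emit P3@[30:30]
[31] read 'a'  n5⇒n5 ·f  emit P3@[31:31]
[32] read 'b'  n5⇒n6  emit P5@[31:32]
[33] read 'a'  n6⇒n5 ·f  emit P3@[33:33]
[34] read 'b'  n5⇒n6  emit P5@[33:34]
[35] read 'a'  n6⇒n5 ·f  emit P3@[35:35]
[36] read 'b'  n5⇒n6  emit P5@[35:36]
[37] read 'a'  n6⇒n5 ·f  emit P3@[37:37]
[38] read 'b'  n5⇒n6  emit P5@[37:38]
[39] read 'b'  n6⇒n14 ·f
[40] read 'c'  n14⇒n15  emit P4@[39:40]
[41] read 'a'  n15⇒n16  emit P3@[41:41]
[42] read 'c'  n16⇒n17
[43] read 'b'  n17⇒n18  emit P6@[39:43]
[44] read 'c'  n18⇒n10 ·f  emit P4@[43:44]
[45] read 'c'  n10⇒n2 ·f
[46] read 'a'  n2⇒n3  emit P3@[46:46]
[47] read 'b'  n3⇒n6 ·f  emit P5@[46:47]
[48] read 'a'  n6⇒n5 ·f  emit P3@[48:48]
[49] read 'b'  n5⇒n6  emit P5@[48:49]
[50] read 'a'  n6⇒n5 ·f  emit P3@[50:50]
[51] read 'c'  n5⇒n1 ·f
[52] read 'c'  n1⇒n2
[53] read 'c'  n2⇒n2 ·f
[54] read 'a'  n2⇒n3  emit P3@[54:54]
[55] read 'a'  n3⇒n4  emit P0@[52:55],P3@[55:55]
[56] read 'b'  n4⇒n6 ·f  emit P5@[55:56]

Result: [[1,3],[2,5],[3,4],[4,1],[5,3],[6,0],[6,3],[10,3],[11,0],[11,3],[12,3],[13,5],[15,4],[16,3],[17,5],[19,3],[20,5],[22,4],[24,4],[25,3],[27,2],[27,6],[28,4],[29,3],[30,3],[31,3],[32,5],[33,3],[34,5],[35,3],[36,5],[37,3],[38,5],[40,4],[41,3],[43,6],[44,4],[46,3],[47,5],[48,3],[49,5],[50,3],[54,3],[55,0],[55,3],[56,5]]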